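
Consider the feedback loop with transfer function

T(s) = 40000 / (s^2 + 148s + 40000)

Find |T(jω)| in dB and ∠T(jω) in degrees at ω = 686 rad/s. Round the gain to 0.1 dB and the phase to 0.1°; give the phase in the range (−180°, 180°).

At s = jω = j686:
quadratic: (j686)² + 148·j686 + 40000 = -430596 + j101528 → |·| ≈ 4.424e+05, ∠ ≈ 166.73°
|T| = 40000 / 4.424e+05 ≈ 0.090416
Gain = 20 log₁₀(0.090416) ≈ -20.88 dB
∠T = 0.00° − 166.73° = -166.73°

-20.9 dB, -166.7°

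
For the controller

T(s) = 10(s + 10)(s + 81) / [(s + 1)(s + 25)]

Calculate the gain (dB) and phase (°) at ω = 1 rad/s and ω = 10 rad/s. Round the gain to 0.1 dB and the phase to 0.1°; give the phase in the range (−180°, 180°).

ω = 1: 47.2 dB, -40.9°; ω = 10: 32.6 dB, -54.1°

At s = jω = j1:
zero (s+10): 10 + j1 → |·| = √(10²+1²) = √101 ≈ 10.05, ∠ = arctan(1/10) ≈ 5.71°
zero (s+81): 81 + j1 → |·| = √(81²+1²) = √6562 ≈ 81.006, ∠ = arctan(1/81) ≈ 0.71°
pole (s+1): 1 + j1 → |·| = √(1²+1²) = √2 ≈ 1.4142, ∠ = arctan(1/1) ≈ 45.00°
pole (s+25): 25 + j1 → |·| = √(25²+1²) = √626 ≈ 25.02, ∠ = arctan(1/25) ≈ 2.29°
|T| = 10 · 814.11 / 35.383 ≈ 230.09
Gain = 20 log₁₀(230.09) ≈ 47.24 dB
∠T = 6.42° − 47.29° = -40.87°

At s = jω = j10:
zero (s+10): 10 + j10 → |·| = √(10²+10²) = √200 ≈ 14.142, ∠ = arctan(10/10) ≈ 45.00°
zero (s+81): 81 + j10 → |·| = √(81²+10²) = √6661 ≈ 81.615, ∠ = arctan(10/81) ≈ 7.04°
pole (s+1): 1 + j10 → |·| = √(1²+10²) = √101 ≈ 10.05, ∠ = arctan(10/1) ≈ 84.29°
pole (s+25): 25 + j10 → |·| = √(25²+10²) = √725 ≈ 26.926, ∠ = arctan(10/25) ≈ 21.80°
|T| = 10 · 1154.2 / 270.61 ≈ 42.652
Gain = 20 log₁₀(42.652) ≈ 32.60 dB
∠T = 52.04° − 106.09° = -54.05°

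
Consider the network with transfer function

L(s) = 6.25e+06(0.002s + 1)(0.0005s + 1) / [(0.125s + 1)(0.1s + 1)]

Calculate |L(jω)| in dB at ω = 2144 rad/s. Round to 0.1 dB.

56.9 dB

At ω = 2144 rad/s:
zero (1 + j2144·0.002) = 1 + j4.288 → |·| ≈ 4.4031, ∠ ≈ 76.87°
zero (1 + j2144·0.0005) = 1 + j1.072 → |·| ≈ 1.466, ∠ ≈ 46.99°
pole (1 + j2144·0.125) = 1 + j268 → |·| ≈ 268, ∠ ≈ 89.79°
pole (1 + j2144·0.1) = 1 + j214.4 → |·| ≈ 214.4, ∠ ≈ 89.73°
|L| = 6.25e+06 · 4.4031 · 1.466 / (268 · 214.4) ≈ 702.12
Gain = 20 log₁₀(702.12) ≈ 56.93 dB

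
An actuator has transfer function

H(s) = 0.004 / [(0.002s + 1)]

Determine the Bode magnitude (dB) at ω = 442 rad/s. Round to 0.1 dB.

-50.5 dB

At ω = 442 rad/s:
pole (1 + j442·0.002) = 1 + j0.884 → |·| ≈ 1.3347, ∠ ≈ 41.48°
|H| = 0.004 · 1 / (1.3347) ≈ 0.0029969
Gain = 20 log₁₀(0.0029969) ≈ -50.47 dB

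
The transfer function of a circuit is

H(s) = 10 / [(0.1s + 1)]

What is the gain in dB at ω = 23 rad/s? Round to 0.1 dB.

12.0 dB

At ω = 23 rad/s:
pole (1 + j23·0.1) = 1 + j2.3 → |·| ≈ 2.508, ∠ ≈ 66.50°
|H| = 10 · 1 / (2.508) ≈ 3.9872
Gain = 20 log₁₀(3.9872) ≈ 12.01 dB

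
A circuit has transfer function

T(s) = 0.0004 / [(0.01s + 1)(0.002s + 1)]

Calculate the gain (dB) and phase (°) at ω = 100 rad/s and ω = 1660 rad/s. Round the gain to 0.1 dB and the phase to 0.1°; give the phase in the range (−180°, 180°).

At ω = 100 rad/s:
pole (1 + j100·0.01) = 1 + j1 → |·| ≈ 1.4142, ∠ ≈ 45.00°
pole (1 + j100·0.002) = 1 + j0.2 → |·| ≈ 1.0198, ∠ ≈ 11.31°
|T| = 0.0004 · 1 / (1.4142 · 1.0198) ≈ 0.00027735
Gain = 20 log₁₀(0.00027735) ≈ -71.14 dB
∠T = (0°) − (45.00° + 11.31°) = -56.31°

At ω = 1660 rad/s:
pole (1 + j1660·0.01) = 1 + j16.6 → |·| ≈ 16.63, ∠ ≈ 86.55°
pole (1 + j1660·0.002) = 1 + j3.32 → |·| ≈ 3.4673, ∠ ≈ 73.24°
|T| = 0.0004 · 1 / (16.63 · 3.4673) ≈ 6.9371e-06
Gain = 20 log₁₀(6.9371e-06) ≈ -103.18 dB
∠T = (0°) − (86.55° + 73.24°) = -159.79°

ω = 100: -71.1 dB, -56.3°; ω = 1660: -103.2 dB, -159.8°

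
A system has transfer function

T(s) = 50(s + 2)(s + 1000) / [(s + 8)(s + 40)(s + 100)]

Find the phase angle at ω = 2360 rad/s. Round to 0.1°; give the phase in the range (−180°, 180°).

At s = jω = j2360:
zero (s+2): 2 + j2360 → |·| = √(2²+2360²) = √5569604 ≈ 2360, ∠ = arctan(2360/2) ≈ 89.95°
zero (s+1000): 1000 + j2360 → |·| = √(1000²+2360²) = √6569600 ≈ 2563.1, ∠ = arctan(2360/1000) ≈ 67.04°
pole (s+8): 8 + j2360 → |·| = √(8²+2360²) = √5569664 ≈ 2360, ∠ = arctan(2360/8) ≈ 89.81°
pole (s+40): 40 + j2360 → |·| = √(40²+2360²) = √5571200 ≈ 2360.3, ∠ = arctan(2360/40) ≈ 89.03°
pole (s+100): 100 + j2360 → |·| = √(100²+2360²) = √5579600 ≈ 2362.1, ∠ = arctan(2360/100) ≈ 87.57°
∠T = 156.99° − 266.41° = -109.42°

-109.4°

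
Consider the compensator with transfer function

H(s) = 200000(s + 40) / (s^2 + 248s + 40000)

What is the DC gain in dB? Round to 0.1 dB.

H(0) = 200000·40 / 40000 = 200
20 log₁₀(200) ≈ 46.02 dB

46.0 dB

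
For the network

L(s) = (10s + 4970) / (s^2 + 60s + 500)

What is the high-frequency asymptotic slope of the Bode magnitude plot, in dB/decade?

-20 dB/decade

Each pole contributes −20 dB/decade at high frequency; each zero contributes +20 dB/decade.
Net: 1 zero(s) − 2 pole(s) → -20 dB/decade.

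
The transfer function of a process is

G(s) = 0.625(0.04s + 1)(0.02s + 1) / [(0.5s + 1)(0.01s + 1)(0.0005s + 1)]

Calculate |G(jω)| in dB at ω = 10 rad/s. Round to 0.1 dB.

-17.5 dB

At ω = 10 rad/s:
zero (1 + j10·0.04) = 1 + j0.4 → |·| ≈ 1.077, ∠ ≈ 21.80°
zero (1 + j10·0.02) = 1 + j0.2 → |·| ≈ 1.0198, ∠ ≈ 11.31°
pole (1 + j10·0.5) = 1 + j5 → |·| ≈ 5.099, ∠ ≈ 78.69°
pole (1 + j10·0.01) = 1 + j0.1 → |·| ≈ 1.005, ∠ ≈ 5.71°
pole (1 + j10·0.0005) = 1 + j0.005 → |·| ≈ 1, ∠ ≈ 0.29°
|G| = 0.625 · 1.077 · 1.0198 / (5.099 · 1.005 · 1) ≈ 0.13396
Gain = 20 log₁₀(0.13396) ≈ -17.46 dB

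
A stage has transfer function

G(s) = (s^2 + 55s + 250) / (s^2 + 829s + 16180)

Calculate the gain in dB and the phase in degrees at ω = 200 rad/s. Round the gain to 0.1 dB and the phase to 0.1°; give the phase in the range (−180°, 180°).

-12.2 dB, 66.4°

Substitute s = j200:
Numerator: (j200)^2 + 55(j200) + 250 = -39750 + j11000
Denominator: (j200)^2 + 829(j200) + 16180 = -23820 + j165800
|N| = √(39750² + 11000²) ≈ 41244, ∠N ≈ 164.53°
|D| = √(23820² + 165800²) ≈ 1.675e+05, ∠D ≈ 98.18°
|G| = 41244 / 1.675e+05 ≈ 0.24623
Gain = 20 log₁₀(0.24623) ≈ -12.17 dB
∠G = 164.53° − 98.18° = 66.35°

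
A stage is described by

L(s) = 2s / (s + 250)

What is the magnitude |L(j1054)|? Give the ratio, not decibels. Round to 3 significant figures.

1.95

At s = jω = j1054:
zero at origin: s = j1054 → |·| = 1054, ∠ = 90.00°
pole (s+250): 250 + j1054 → |·| = √(250²+1054²) = √1173416 ≈ 1083.2, ∠ = arctan(1054/250) ≈ 76.66°
|L| = 2 · 1054 / 1083.2 ≈ 1.9461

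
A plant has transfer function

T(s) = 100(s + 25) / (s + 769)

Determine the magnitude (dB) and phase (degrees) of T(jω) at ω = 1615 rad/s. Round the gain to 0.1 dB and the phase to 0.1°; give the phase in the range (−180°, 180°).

39.1 dB, 24.6°

At s = jω = j1615:
zero (s+25): 25 + j1615 → |·| = √(25²+1615²) = √2608850 ≈ 1615.2, ∠ = arctan(1615/25) ≈ 89.11°
pole (s+769): 769 + j1615 → |·| = √(769²+1615²) = √3199586 ≈ 1788.7, ∠ = arctan(1615/769) ≈ 64.54°
|T| = 100 · 1615.2 / 1788.7 ≈ 90.3
Gain = 20 log₁₀(90.3) ≈ 39.11 dB
∠T = 89.11° − 64.54° = 24.57°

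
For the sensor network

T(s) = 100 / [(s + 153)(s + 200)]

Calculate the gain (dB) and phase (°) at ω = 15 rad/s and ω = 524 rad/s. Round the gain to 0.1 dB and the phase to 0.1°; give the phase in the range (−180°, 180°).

At s = jω = j15:
pole (s+153): 153 + j15 → |·| = √(153²+15²) = √23634 ≈ 153.73, ∠ = arctan(15/153) ≈ 5.60°
pole (s+200): 200 + j15 → |·| = √(200²+15²) = √40225 ≈ 200.56, ∠ = arctan(15/200) ≈ 4.29°
|T| = 100 / 30832 ≈ 0.0032434
Gain = 20 log₁₀(0.0032434) ≈ -49.78 dB
∠T = 0.00° − 9.89° = -9.89°

At s = jω = j524:
pole (s+153): 153 + j524 → |·| = √(153²+524²) = √297985 ≈ 545.88, ∠ = arctan(524/153) ≈ 73.72°
pole (s+200): 200 + j524 → |·| = √(200²+524²) = √314576 ≈ 560.87, ∠ = arctan(524/200) ≈ 69.11°
|T| = 100 / 3.0617e+05 ≈ 0.00032662
Gain = 20 log₁₀(0.00032662) ≈ -69.72 dB
∠T = 0.00° − 142.83° = -142.83°

ω = 15: -49.8 dB, -9.9°; ω = 524: -69.7 dB, -142.8°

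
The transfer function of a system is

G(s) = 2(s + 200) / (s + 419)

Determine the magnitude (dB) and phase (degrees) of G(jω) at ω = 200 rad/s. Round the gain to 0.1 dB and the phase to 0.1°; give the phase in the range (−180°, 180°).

At s = jω = j200:
zero (s+200): 200 + j200 → |·| = √(200²+200²) = √80000 ≈ 282.84, ∠ = arctan(200/200) ≈ 45.00°
pole (s+419): 419 + j200 → |·| = √(419²+200²) = √215561 ≈ 464.29, ∠ = arctan(200/419) ≈ 25.52°
|G| = 2 · 282.84 / 464.29 ≈ 1.2184
Gain = 20 log₁₀(1.2184) ≈ 1.72 dB
∠G = 45.00° − 25.52° = 19.48°

1.7 dB, 19.5°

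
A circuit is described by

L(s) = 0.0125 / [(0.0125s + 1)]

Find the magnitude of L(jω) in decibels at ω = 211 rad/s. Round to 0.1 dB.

-47.1 dB

At ω = 211 rad/s:
pole (1 + j211·0.0125) = 1 + j2.6375 → |·| ≈ 2.8207, ∠ ≈ 69.24°
|L| = 0.0125 · 1 / (2.8207) ≈ 0.0044315
Gain = 20 log₁₀(0.0044315) ≈ -47.07 dB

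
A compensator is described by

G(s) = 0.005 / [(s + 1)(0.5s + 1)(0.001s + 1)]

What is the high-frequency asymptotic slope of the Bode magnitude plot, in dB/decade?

Each pole contributes −20 dB/decade at high frequency; each zero contributes +20 dB/decade.
Net: 0 zero(s) − 3 pole(s) → -60 dB/decade.

-60 dB/decade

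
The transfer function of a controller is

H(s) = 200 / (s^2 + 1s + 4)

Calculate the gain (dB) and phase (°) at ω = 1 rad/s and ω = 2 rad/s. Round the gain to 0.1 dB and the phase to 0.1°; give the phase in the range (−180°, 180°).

At s = jω = j1:
quadratic: (j1)² + 1·j1 + 4 = 3 + j1 → |·| ≈ 3.1623, ∠ ≈ 18.43°
|H| = 200 / 3.1623 ≈ 63.245
Gain = 20 log₁₀(63.245) ≈ 36.02 dB
∠H = 0.00° − 18.43° = -18.43°

At s = jω = j2:
quadratic: (j2)² + 1·j2 + 4 = 0 + j2 → |·| ≈ 2, ∠ ≈ 90.00°
|H| = 200 / 2 ≈ 100
Gain = 20 log₁₀(100) ≈ 40.00 dB
∠H = 0.00° − 90.00° = -90.00°

ω = 1: 36.0 dB, -18.4°; ω = 2: 40.0 dB, -90.0°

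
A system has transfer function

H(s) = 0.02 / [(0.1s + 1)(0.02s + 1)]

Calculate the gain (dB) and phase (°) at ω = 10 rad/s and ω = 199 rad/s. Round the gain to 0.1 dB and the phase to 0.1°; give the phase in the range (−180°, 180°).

ω = 10: -37.2 dB, -56.3°; ω = 199: -72.2 dB, -163.0°

At ω = 10 rad/s:
pole (1 + j10·0.1) = 1 + j1 → |·| ≈ 1.4142, ∠ ≈ 45.00°
pole (1 + j10·0.02) = 1 + j0.2 → |·| ≈ 1.0198, ∠ ≈ 11.31°
|H| = 0.02 · 1 / (1.4142 · 1.0198) ≈ 0.013868
Gain = 20 log₁₀(0.013868) ≈ -37.16 dB
∠H = (0°) − (45.00° + 11.31°) = -56.31°

At ω = 199 rad/s:
pole (1 + j199·0.1) = 1 + j19.9 → |·| ≈ 19.925, ∠ ≈ 87.12°
pole (1 + j199·0.02) = 1 + j3.98 → |·| ≈ 4.1037, ∠ ≈ 75.90°
|H| = 0.02 · 1 / (19.925 · 4.1037) ≈ 0.0002446
Gain = 20 log₁₀(0.0002446) ≈ -72.23 dB
∠H = (0°) − (87.12° + 75.90°) = -163.02°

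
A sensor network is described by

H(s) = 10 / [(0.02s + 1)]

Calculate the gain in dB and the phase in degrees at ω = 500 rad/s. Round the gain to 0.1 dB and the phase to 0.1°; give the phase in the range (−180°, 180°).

At ω = 500 rad/s:
pole (1 + j500·0.02) = 1 + j10 → |·| ≈ 10.05, ∠ ≈ 84.29°
|H| = 10 · 1 / (10.05) ≈ 0.99502
Gain = 20 log₁₀(0.99502) ≈ -0.04 dB
∠H = (0°) − (84.29°) = -84.29°

-0.0 dB, -84.3°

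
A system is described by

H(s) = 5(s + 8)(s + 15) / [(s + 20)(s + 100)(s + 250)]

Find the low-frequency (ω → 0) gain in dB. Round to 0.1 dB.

H(0) = 5·8·15 / (20·100·250) = 0.0012
20 log₁₀(0.0012) ≈ -58.42 dB

-58.4 dB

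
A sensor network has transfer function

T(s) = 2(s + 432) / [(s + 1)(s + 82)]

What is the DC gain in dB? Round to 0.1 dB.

20.5 dB

T(0) = 2·432 / (1·82) ≈ 10.537
20 log₁₀(10.537) ≈ 20.45 dB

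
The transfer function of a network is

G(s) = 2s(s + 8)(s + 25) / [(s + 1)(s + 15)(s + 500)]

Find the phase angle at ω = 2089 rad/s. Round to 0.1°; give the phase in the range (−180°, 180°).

At s = jω = j2089:
zero (s+8): 8 + j2089 → |·| = √(8²+2089²) = √4363985 ≈ 2089, ∠ = arctan(2089/8) ≈ 89.78°
zero (s+25): 25 + j2089 → |·| = √(25²+2089²) = √4364546 ≈ 2089.1, ∠ = arctan(2089/25) ≈ 89.31°
zero at origin: s = j2089 → |·| = 2089, ∠ = 90.00°
pole (s+1): 1 + j2089 → |·| = √(1²+2089²) = √4363922 ≈ 2089, ∠ = arctan(2089/1) ≈ 89.97°
pole (s+15): 15 + j2089 → |·| = √(15²+2089²) = √4364146 ≈ 2089.1, ∠ = arctan(2089/15) ≈ 89.59°
pole (s+500): 500 + j2089 → |·| = √(500²+2089²) = √4613921 ≈ 2148, ∠ = arctan(2089/500) ≈ 76.54°
∠G = 269.09° − 256.10° = 12.99°

13.0°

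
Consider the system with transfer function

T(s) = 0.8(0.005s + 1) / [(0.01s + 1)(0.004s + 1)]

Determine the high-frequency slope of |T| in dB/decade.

Each pole contributes −20 dB/decade at high frequency; each zero contributes +20 dB/decade.
Net: 1 zero(s) − 2 pole(s) → -20 dB/decade.

-20 dB/decade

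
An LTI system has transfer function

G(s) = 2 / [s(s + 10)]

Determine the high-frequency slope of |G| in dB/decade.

Each pole contributes −20 dB/decade at high frequency; each zero contributes +20 dB/decade.
Net: 0 zero(s) − 2 pole(s) → -40 dB/decade.

-40 dB/decade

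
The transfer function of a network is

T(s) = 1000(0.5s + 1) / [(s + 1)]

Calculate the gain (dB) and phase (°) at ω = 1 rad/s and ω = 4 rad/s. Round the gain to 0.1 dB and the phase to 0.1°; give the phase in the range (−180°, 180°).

ω = 1: 58.0 dB, -18.4°; ω = 4: 54.7 dB, -12.5°

At ω = 1 rad/s:
zero (1 + j1·0.5) = 1 + j0.5 → |·| ≈ 1.118, ∠ ≈ 26.57°
pole (1 + j1·1) = 1 + j1 → |·| ≈ 1.4142, ∠ ≈ 45.00°
|T| = 1000 · 1.118 / (1.4142) ≈ 790.55
Gain = 20 log₁₀(790.55) ≈ 57.96 dB
∠T = (26.57°) − (45.00°) = -18.43°

At ω = 4 rad/s:
zero (1 + j4·0.5) = 1 + j2 → |·| ≈ 2.2361, ∠ ≈ 63.43°
pole (1 + j4·1) = 1 + j4 → |·| ≈ 4.1231, ∠ ≈ 75.96°
|T| = 1000 · 2.2361 / (4.1231) ≈ 542.33
Gain = 20 log₁₀(542.33) ≈ 54.69 dB
∠T = (63.43°) − (75.96°) = -12.53°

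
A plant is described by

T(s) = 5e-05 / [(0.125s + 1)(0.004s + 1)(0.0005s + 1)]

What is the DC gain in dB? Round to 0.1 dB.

-86.0 dB

T(0) = 5e-05 · 1 / 1 = 5e-05
20 log₁₀(5e-05) ≈ -86.02 dB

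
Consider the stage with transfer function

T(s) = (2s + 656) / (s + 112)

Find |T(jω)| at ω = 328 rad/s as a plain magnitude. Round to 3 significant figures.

Substitute s = j328:
Numerator: 2(j328) + 656 = 656 + j656
Denominator: (j328) + 112 = 112 + j328
|N| = √(656² + 656²) ≈ 927.72, ∠N ≈ 45.00°
|D| = √(112² + 328²) ≈ 346.59, ∠D ≈ 71.15°
|T| = 927.72 / 346.59 ≈ 2.6767

2.68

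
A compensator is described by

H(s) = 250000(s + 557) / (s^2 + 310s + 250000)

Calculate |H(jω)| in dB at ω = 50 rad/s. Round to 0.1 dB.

55.0 dB

At s = jω = j50:
zero (s+557): 557 + j50 → |·| = √(557²+50²) = √312749 ≈ 559.24, ∠ = arctan(50/557) ≈ 5.13°
quadratic: (j50)² + 310·j50 + 250000 = 247500 + j15500 → |·| ≈ 2.4798e+05, ∠ ≈ 3.58°
|H| = 250000 · 559.24 / 2.4798e+05 ≈ 563.8
Gain = 20 log₁₀(563.8) ≈ 55.02 dB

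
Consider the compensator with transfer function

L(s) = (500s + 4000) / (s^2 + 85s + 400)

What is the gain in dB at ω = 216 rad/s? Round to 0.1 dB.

6.7 dB

Substitute s = j216:
Numerator: 500(j216) + 4000 = 4000 + j108000
Denominator: (j216)^2 + 85(j216) + 400 = -46256 + j18360
|N| = √(4000² + 108000²) ≈ 1.0807e+05, ∠N ≈ 87.88°
|D| = √(46256² + 18360²) ≈ 49767, ∠D ≈ 158.35°
|L| = 1.0807e+05 / 49767 ≈ 2.1715
Gain = 20 log₁₀(2.1715) ≈ 6.74 dB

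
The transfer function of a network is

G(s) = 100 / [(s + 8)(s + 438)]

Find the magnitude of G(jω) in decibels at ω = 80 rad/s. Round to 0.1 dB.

-51.1 dB

At s = jω = j80:
pole (s+8): 8 + j80 → |·| = √(8²+80²) = √6464 ≈ 80.399, ∠ = arctan(80/8) ≈ 84.29°
pole (s+438): 438 + j80 → |·| = √(438²+80²) = √198244 ≈ 445.25, ∠ = arctan(80/438) ≈ 10.35°
|G| = 100 / 35798 ≈ 0.0027935
Gain = 20 log₁₀(0.0027935) ≈ -51.08 dB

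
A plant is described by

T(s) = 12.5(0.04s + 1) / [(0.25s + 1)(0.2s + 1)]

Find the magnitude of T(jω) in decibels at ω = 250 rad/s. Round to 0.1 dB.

At ω = 250 rad/s:
zero (1 + j250·0.04) = 1 + j10 → |·| ≈ 10.05, ∠ ≈ 84.29°
pole (1 + j250·0.25) = 1 + j62.5 → |·| ≈ 62.508, ∠ ≈ 89.08°
pole (1 + j250·0.2) = 1 + j50 → |·| ≈ 50.01, ∠ ≈ 88.85°
|T| = 12.5 · 10.05 / (62.508 · 50.01) ≈ 0.040187
Gain = 20 log₁₀(0.040187) ≈ -27.92 dB

-27.9 dB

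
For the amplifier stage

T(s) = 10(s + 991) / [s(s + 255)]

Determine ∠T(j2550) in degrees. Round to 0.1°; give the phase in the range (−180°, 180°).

-105.5°

At s = jω = j2550:
zero (s+991): 991 + j2550 → |·| = √(991²+2550²) = √7484581 ≈ 2735.8, ∠ = arctan(2550/991) ≈ 68.76°
pole (s+255): 255 + j2550 → |·| = √(255²+2550²) = √6567525 ≈ 2562.7, ∠ = arctan(2550/255) ≈ 84.29°
pole at origin: |s| = 2550, ∠ = 90.00° (in denominator)
∠T = 68.76° − 174.29° = -105.53°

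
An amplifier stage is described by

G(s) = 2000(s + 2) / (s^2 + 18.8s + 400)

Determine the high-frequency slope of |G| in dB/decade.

-20 dB/decade

Each pole contributes −20 dB/decade at high frequency; each zero contributes +20 dB/decade.
Net: 1 zero(s) − 2 pole(s) → -20 dB/decade.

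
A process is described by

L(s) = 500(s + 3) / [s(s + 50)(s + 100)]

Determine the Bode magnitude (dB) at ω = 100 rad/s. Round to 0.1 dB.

-30.0 dB

At s = jω = j100:
zero (s+3): 3 + j100 → |·| = √(3²+100²) = √10009 ≈ 100.04, ∠ = arctan(100/3) ≈ 88.28°
pole (s+50): 50 + j100 → |·| = √(50²+100²) = √12500 ≈ 111.8, ∠ = arctan(100/50) ≈ 63.43°
pole (s+100): 100 + j100 → |·| = √(100²+100²) = √20000 ≈ 141.42, ∠ = arctan(100/100) ≈ 45.00°
pole at origin: |s| = 100, ∠ = 90.00° (in denominator)
|L| = 500 · 100.04 / 1.5811e+06 ≈ 0.031636
Gain = 20 log₁₀(0.031636) ≈ -30.00 dB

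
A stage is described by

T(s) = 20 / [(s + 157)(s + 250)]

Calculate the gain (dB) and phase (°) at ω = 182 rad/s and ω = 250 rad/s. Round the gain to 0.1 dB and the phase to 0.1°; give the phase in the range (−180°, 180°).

At s = jω = j182:
pole (s+157): 157 + j182 → |·| = √(157²+182²) = √57773 ≈ 240.36, ∠ = arctan(182/157) ≈ 49.22°
pole (s+250): 250 + j182 → |·| = √(250²+182²) = √95624 ≈ 309.23, ∠ = arctan(182/250) ≈ 36.05°
|T| = 20 / 74327 ≈ 0.00026908
Gain = 20 log₁₀(0.00026908) ≈ -71.40 dB
∠T = 0.00° − 85.27° = -85.27°

At s = jω = j250:
pole (s+157): 157 + j250 → |·| = √(157²+250²) = √87149 ≈ 295.21, ∠ = arctan(250/157) ≈ 57.87°
pole (s+250): 250 + j250 → |·| = √(250²+250²) = √125000 ≈ 353.55, ∠ = arctan(250/250) ≈ 45.00°
|T| = 20 / 1.0437e+05 ≈ 0.00019163
Gain = 20 log₁₀(0.00019163) ≈ -74.35 dB
∠T = 0.00° − 102.87° = -102.87°

ω = 182: -71.4 dB, -85.3°; ω = 250: -74.4 dB, -102.9°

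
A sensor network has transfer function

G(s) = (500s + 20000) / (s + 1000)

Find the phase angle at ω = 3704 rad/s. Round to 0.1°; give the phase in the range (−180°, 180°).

Substitute s = j3704:
Numerator: 500(j3704) + 20000 = 20000 + j1852000
Denominator: (j3704) + 1000 = 1000 + j3704
|N| = √(20000² + 1852000²) ≈ 1.8521e+06, ∠N ≈ 89.38°
|D| = √(1000² + 3704²) ≈ 3836.6, ∠D ≈ 74.89°
∠G = 89.38° − 74.89° = 14.49°

14.5°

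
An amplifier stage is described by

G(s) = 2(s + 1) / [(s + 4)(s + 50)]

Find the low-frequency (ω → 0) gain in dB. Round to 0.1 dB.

-40.0 dB

G(0) = 2·1 / (4·50) = 0.01
20 log₁₀(0.01) ≈ -40.00 dB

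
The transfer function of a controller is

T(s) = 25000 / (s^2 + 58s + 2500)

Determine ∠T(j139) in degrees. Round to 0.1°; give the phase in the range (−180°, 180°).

At s = jω = j139:
quadratic: (j139)² + 58·j139 + 2500 = -16821 + j8062 → |·| ≈ 18653, ∠ ≈ 154.39°
∠T = 0.00° − 154.39° = -154.39°

-154.4°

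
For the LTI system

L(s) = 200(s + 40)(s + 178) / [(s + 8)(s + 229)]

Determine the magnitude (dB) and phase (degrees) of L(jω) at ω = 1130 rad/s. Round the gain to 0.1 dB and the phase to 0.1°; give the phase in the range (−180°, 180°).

At s = jω = j1130:
zero (s+40): 40 + j1130 → |·| = √(40²+1130²) = √1278500 ≈ 1130.7, ∠ = arctan(1130/40) ≈ 87.97°
zero (s+178): 178 + j1130 → |·| = √(178²+1130²) = √1308584 ≈ 1143.9, ∠ = arctan(1130/178) ≈ 81.05°
pole (s+8): 8 + j1130 → |·| = √(8²+1130²) = √1276964 ≈ 1130, ∠ = arctan(1130/8) ≈ 89.59°
pole (s+229): 229 + j1130 → |·| = √(229²+1130²) = √1329341 ≈ 1153, ∠ = arctan(1130/229) ≈ 78.54°
|L| = 200 · 1.2934e+06 / 1.3029e+06 ≈ 198.54
Gain = 20 log₁₀(198.54) ≈ 45.96 dB
∠L = 169.02° − 168.13° = 0.89°

46.0 dB, 0.9°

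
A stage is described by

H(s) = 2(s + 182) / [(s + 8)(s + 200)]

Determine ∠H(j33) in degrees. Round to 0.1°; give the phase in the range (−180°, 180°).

At s = jω = j33:
zero (s+182): 182 + j33 → |·| = √(182²+33²) = √34213 ≈ 184.97, ∠ = arctan(33/182) ≈ 10.28°
pole (s+8): 8 + j33 → |·| = √(8²+33²) = √1153 ≈ 33.956, ∠ = arctan(33/8) ≈ 76.37°
pole (s+200): 200 + j33 → |·| = √(200²+33²) = √41089 ≈ 202.7, ∠ = arctan(33/200) ≈ 9.37°
∠H = 10.28° − 85.74° = -75.46°

-75.5°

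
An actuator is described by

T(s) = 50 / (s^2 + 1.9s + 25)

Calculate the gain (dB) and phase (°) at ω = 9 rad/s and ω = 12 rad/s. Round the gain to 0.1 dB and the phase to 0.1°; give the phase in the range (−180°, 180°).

At s = jω = j9:
quadratic: (j9)² + 1.9·j9 + 25 = -56 + j17.1 → |·| ≈ 58.553, ∠ ≈ 163.02°
|T| = 50 / 58.553 ≈ 0.85393
Gain = 20 log₁₀(0.85393) ≈ -1.37 dB
∠T = 0.00° − 163.02° = -163.02°

At s = jω = j12:
quadratic: (j12)² + 1.9·j12 + 25 = -119 + j22.8 → |·| ≈ 121.16, ∠ ≈ 169.15°
|T| = 50 / 121.16 ≈ 0.41268
Gain = 20 log₁₀(0.41268) ≈ -7.69 dB
∠T = 0.00° − 169.15° = -169.15°

ω = 9: -1.4 dB, -163.0°; ω = 12: -7.7 dB, -169.2°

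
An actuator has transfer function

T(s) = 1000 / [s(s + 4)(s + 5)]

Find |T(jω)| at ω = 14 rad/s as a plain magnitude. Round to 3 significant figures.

0.330

At s = jω = j14:
pole (s+4): 4 + j14 → |·| = √(4²+14²) = √212 ≈ 14.56, ∠ = arctan(14/4) ≈ 74.05°
pole (s+5): 5 + j14 → |·| = √(5²+14²) = √221 ≈ 14.866, ∠ = arctan(14/5) ≈ 70.35°
pole at origin: |s| = 14, ∠ = 90.00° (in denominator)
|T| = 1000 / 3030.3 ≈ 0.33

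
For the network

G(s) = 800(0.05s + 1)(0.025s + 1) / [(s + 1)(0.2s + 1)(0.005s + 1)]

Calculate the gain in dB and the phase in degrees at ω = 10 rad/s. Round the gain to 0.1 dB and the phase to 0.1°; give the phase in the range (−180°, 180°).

32.3 dB, -110.0°

At ω = 10 rad/s:
zero (1 + j10·0.05) = 1 + j0.5 → |·| ≈ 1.118, ∠ ≈ 26.57°
zero (1 + j10·0.025) = 1 + j0.25 → |·| ≈ 1.0308, ∠ ≈ 14.04°
pole (1 + j10·1) = 1 + j10 → |·| ≈ 10.05, ∠ ≈ 84.29°
pole (1 + j10·0.2) = 1 + j2 → |·| ≈ 2.2361, ∠ ≈ 63.43°
pole (1 + j10·0.005) = 1 + j0.05 → |·| ≈ 1.0012, ∠ ≈ 2.86°
|G| = 800 · 1.118 · 1.0308 / (10.05 · 2.2361 · 1.0012) ≈ 40.976
Gain = 20 log₁₀(40.976) ≈ 32.25 dB
∠G = (26.57° + 14.04°) − (84.29° + 63.43° + 2.86°) = -109.97°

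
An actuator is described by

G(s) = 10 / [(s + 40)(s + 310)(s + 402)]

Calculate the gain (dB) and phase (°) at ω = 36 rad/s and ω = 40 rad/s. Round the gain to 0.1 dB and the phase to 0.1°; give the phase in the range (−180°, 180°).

ω = 36: -116.6 dB, -53.7°; ω = 40: -117.1 dB, -58.0°

At s = jω = j36:
pole (s+40): 40 + j36 → |·| = √(40²+36²) = √2896 ≈ 53.814, ∠ = arctan(36/40) ≈ 41.99°
pole (s+310): 310 + j36 → |·| = √(310²+36²) = √97396 ≈ 312.08, ∠ = arctan(36/310) ≈ 6.62°
pole (s+402): 402 + j36 → |·| = √(402²+36²) = √162900 ≈ 403.61, ∠ = arctan(36/402) ≈ 5.12°
|G| = 10 / 6.7783e+06 ≈ 1.4753e-06
Gain = 20 log₁₀(1.4753e-06) ≈ -116.62 dB
∠G = 0.00° − 53.73° = -53.73°

At s = jω = j40:
pole (s+40): 40 + j40 → |·| = √(40²+40²) = √3200 ≈ 56.569, ∠ = arctan(40/40) ≈ 45.00°
pole (s+310): 310 + j40 → |·| = √(310²+40²) = √97700 ≈ 312.57, ∠ = arctan(40/310) ≈ 7.35°
pole (s+402): 402 + j40 → |·| = √(402²+40²) = √163204 ≈ 403.99, ∠ = arctan(40/402) ≈ 5.68°
|G| = 10 / 7.1433e+06 ≈ 1.3999e-06
Gain = 20 log₁₀(1.3999e-06) ≈ -117.08 dB
∠G = 0.00° − 58.03° = -58.03°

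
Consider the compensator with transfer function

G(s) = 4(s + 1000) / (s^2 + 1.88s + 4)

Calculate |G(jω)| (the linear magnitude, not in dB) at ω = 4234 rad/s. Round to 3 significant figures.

0.000971

At s = jω = j4234:
zero (s+1000): 1000 + j4234 → |·| = √(1000²+4234²) = √18926756 ≈ 4350.5, ∠ = arctan(4234/1000) ≈ 76.71°
quadratic: (j4234)² + 1.88·j4234 + 4 = -17926752 + j7959.92 → |·| ≈ 1.7927e+07, ∠ ≈ 179.97°
|G| = 4 · 4350.5 / 1.7927e+07 ≈ 0.00097071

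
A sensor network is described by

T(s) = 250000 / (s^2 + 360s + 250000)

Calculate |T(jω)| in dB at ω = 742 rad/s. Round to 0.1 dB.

At s = jω = j742:
quadratic: (j742)² + 360·j742 + 250000 = -300564 + j267120 → |·| ≈ 4.0211e+05, ∠ ≈ 138.37°
|T| = 250000 / 4.0211e+05 ≈ 0.62172
Gain = 20 log₁₀(0.62172) ≈ -4.13 dB

-4.1 dB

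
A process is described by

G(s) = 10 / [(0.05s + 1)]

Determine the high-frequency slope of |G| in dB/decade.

-20 dB/decade

Each pole contributes −20 dB/decade at high frequency; each zero contributes +20 dB/decade.
Net: 0 zero(s) − 1 pole(s) → -20 dB/decade.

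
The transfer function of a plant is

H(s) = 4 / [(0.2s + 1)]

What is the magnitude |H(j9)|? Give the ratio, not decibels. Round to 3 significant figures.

1.94

At ω = 9 rad/s:
pole (1 + j9·0.2) = 1 + j1.8 → |·| ≈ 2.0591, ∠ ≈ 60.95°
|H| = 4 · 1 / (2.0591) ≈ 1.9426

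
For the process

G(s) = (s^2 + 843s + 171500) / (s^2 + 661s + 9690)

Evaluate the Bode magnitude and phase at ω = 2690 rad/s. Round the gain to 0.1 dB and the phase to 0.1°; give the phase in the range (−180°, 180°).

-0.0 dB, -4.0°

Substitute s = j2690:
Numerator: (j2690)^2 + 843(j2690) + 171500 = -7064600 + j2267670
Denominator: (j2690)^2 + 661(j2690) + 9690 = -7226410 + j1778090
|N| = √(7064600² + 2267670²) ≈ 7.4196e+06, ∠N ≈ 162.20°
|D| = √(7226410² + 1778090²) ≈ 7.4419e+06, ∠D ≈ 166.18°
|G| = 7.4196e+06 / 7.4419e+06 ≈ 0.997
Gain = 20 log₁₀(0.997) ≈ -0.03 dB
∠G = 162.20° − 166.18° = -3.98°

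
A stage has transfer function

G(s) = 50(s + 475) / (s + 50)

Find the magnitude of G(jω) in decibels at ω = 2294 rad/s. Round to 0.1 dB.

At s = jω = j2294:
zero (s+475): 475 + j2294 → |·| = √(475²+2294²) = √5488061 ≈ 2342.7, ∠ = arctan(2294/475) ≈ 78.30°
pole (s+50): 50 + j2294 → |·| = √(50²+2294²) = √5264936 ≈ 2294.5, ∠ = arctan(2294/50) ≈ 88.75°
|G| = 50 · 2342.7 / 2294.5 ≈ 51.05
Gain = 20 log₁₀(51.05) ≈ 34.16 dB

34.2 dB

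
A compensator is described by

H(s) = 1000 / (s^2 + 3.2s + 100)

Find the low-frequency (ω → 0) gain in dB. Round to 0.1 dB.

H(0) = 1000 / 100 = 10
20 log₁₀(10) ≈ 20.00 dB

20.0 dB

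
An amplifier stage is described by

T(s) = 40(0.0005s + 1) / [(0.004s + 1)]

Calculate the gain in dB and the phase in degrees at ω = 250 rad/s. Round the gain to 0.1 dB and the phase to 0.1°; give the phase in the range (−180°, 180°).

29.1 dB, -37.9°

At ω = 250 rad/s:
zero (1 + j250·0.0005) = 1 + j0.125 → |·| ≈ 1.0078, ∠ ≈ 7.13°
pole (1 + j250·0.004) = 1 + j1 → |·| ≈ 1.4142, ∠ ≈ 45.00°
|T| = 40 · 1.0078 / (1.4142) ≈ 28.505
Gain = 20 log₁₀(28.505) ≈ 29.10 dB
∠T = (7.13°) − (45.00°) = -37.87°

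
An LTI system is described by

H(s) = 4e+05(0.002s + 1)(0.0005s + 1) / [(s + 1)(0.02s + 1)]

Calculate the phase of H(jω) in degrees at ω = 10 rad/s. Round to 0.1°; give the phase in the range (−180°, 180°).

-94.2°

At ω = 10 rad/s:
zero (1 + j10·0.002) = 1 + j0.02 → |·| ≈ 1.0002, ∠ ≈ 1.15°
zero (1 + j10·0.0005) = 1 + j0.005 → |·| ≈ 1, ∠ ≈ 0.29°
pole (1 + j10·1) = 1 + j10 → |·| ≈ 10.05, ∠ ≈ 84.29°
pole (1 + j10·0.02) = 1 + j0.2 → |·| ≈ 1.0198, ∠ ≈ 11.31°
∠H = (1.15° + 0.29°) − (84.29° + 11.31°) = -94.16°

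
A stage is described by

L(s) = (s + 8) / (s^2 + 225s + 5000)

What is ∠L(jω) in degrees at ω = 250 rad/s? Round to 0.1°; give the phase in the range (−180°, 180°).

-47.5°

Substitute s = j250:
Numerator: (j250) + 8 = 8 + j250
Denominator: (j250)^2 + 225(j250) + 5000 = -57500 + j56250
|N| = √(8² + 250²) ≈ 250.13, ∠N ≈ 88.17°
|D| = √(57500² + 56250²) ≈ 80438, ∠D ≈ 135.63°
∠L = 88.17° − 135.63° = -47.46°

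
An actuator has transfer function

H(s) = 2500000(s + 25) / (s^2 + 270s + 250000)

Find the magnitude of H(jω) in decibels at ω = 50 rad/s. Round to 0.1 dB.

55.0 dB

At s = jω = j50:
zero (s+25): 25 + j50 → |·| = √(25²+50²) = √3125 ≈ 55.902, ∠ = arctan(50/25) ≈ 63.43°
quadratic: (j50)² + 270·j50 + 250000 = 247500 + j13500 → |·| ≈ 2.4787e+05, ∠ ≈ 3.12°
|H| = 2500000 · 55.902 / 2.4787e+05 ≈ 563.82
Gain = 20 log₁₀(563.82) ≈ 55.02 dB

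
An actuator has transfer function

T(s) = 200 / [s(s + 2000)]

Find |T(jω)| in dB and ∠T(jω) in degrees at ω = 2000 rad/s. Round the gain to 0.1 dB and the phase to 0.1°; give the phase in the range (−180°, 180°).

At s = jω = j2000:
pole (s+2000): 2000 + j2000 → |·| = √(2000²+2000²) = √8000000 ≈ 2828.4, ∠ = arctan(2000/2000) ≈ 45.00°
pole at origin: |s| = 2000, ∠ = 90.00° (in denominator)
|T| = 200 / 5.6568e+06 ≈ 3.5356e-05
Gain = 20 log₁₀(3.5356e-05) ≈ -89.03 dB
∠T = 0.00° − 135.00° = -135.00°

-89.0 dB, -135.0°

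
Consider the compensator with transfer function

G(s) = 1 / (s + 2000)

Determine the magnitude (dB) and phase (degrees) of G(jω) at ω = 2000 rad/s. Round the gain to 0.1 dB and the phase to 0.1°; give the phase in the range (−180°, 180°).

-69.0 dB, -45.0°

Substitute s = j2000:
Numerator: 1 = 1 + j0
Denominator: (j2000) + 2000 = 2000 + j2000
|N| = √(1² + 0²) ≈ 1, ∠N ≈ 0.00°
|D| = √(2000² + 2000²) ≈ 2828.4, ∠D ≈ 45.00°
|G| = 1 / 2828.4 ≈ 0.00035356
Gain = 20 log₁₀(0.00035356) ≈ -69.03 dB
∠G = 0.00° − 45.00° = -45.00°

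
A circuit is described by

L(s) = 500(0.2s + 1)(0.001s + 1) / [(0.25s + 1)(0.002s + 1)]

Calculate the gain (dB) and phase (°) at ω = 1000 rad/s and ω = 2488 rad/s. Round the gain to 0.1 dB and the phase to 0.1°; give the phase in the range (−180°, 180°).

ω = 1000: 48.1 dB, -18.5°; ω = 2488: 46.5 dB, -10.6°

At ω = 1000 rad/s:
zero (1 + j1000·0.2) = 1 + j200 → |·| ≈ 200, ∠ ≈ 89.71°
zero (1 + j1000·0.001) = 1 + j1 → |·| ≈ 1.4142, ∠ ≈ 45.00°
pole (1 + j1000·0.25) = 1 + j250 → |·| ≈ 250, ∠ ≈ 89.77°
pole (1 + j1000·0.002) = 1 + j2 → |·| ≈ 2.2361, ∠ ≈ 63.43°
|L| = 500 · 200 · 1.4142 / (250 · 2.2361) ≈ 252.98
Gain = 20 log₁₀(252.98) ≈ 48.06 dB
∠L = (89.71° + 45.00°) − (89.77° + 63.43°) = -18.49°

At ω = 2488 rad/s:
zero (1 + j2488·0.2) = 1 + j497.6 → |·| ≈ 497.6, ∠ ≈ 89.88°
zero (1 + j2488·0.001) = 1 + j2.488 → |·| ≈ 2.6814, ∠ ≈ 68.10°
pole (1 + j2488·0.25) = 1 + j622 → |·| ≈ 622, ∠ ≈ 89.91°
pole (1 + j2488·0.002) = 1 + j4.976 → |·| ≈ 5.0755, ∠ ≈ 78.64°
|L| = 500 · 497.6 · 2.6814 / (622 · 5.0755) ≈ 211.32
Gain = 20 log₁₀(211.32) ≈ 46.50 dB
∠L = (89.88° + 68.10°) − (89.91° + 78.64°) = -10.57°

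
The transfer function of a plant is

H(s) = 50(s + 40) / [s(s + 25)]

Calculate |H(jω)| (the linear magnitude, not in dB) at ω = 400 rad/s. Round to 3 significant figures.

At s = jω = j400:
zero (s+40): 40 + j400 → |·| = √(40²+400²) = √161600 ≈ 402, ∠ = arctan(400/40) ≈ 84.29°
pole (s+25): 25 + j400 → |·| = √(25²+400²) = √160625 ≈ 400.78, ∠ = arctan(400/25) ≈ 86.42°
pole at origin: |s| = 400, ∠ = 90.00° (in denominator)
|H| = 50 · 402 / 1.6031e+05 ≈ 0.12538

0.125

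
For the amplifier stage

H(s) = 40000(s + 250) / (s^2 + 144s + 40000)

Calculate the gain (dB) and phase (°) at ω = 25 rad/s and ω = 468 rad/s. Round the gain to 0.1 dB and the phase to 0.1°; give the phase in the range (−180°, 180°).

At s = jω = j25:
zero (s+250): 250 + j25 → |·| = √(250²+25²) = √63125 ≈ 251.25, ∠ = arctan(25/250) ≈ 5.71°
quadratic: (j25)² + 144·j25 + 40000 = 39375 + j3600 → |·| ≈ 39539, ∠ ≈ 5.22°
|H| = 40000 · 251.25 / 39539 ≈ 254.18
Gain = 20 log₁₀(254.18) ≈ 48.10 dB
∠H = 5.71° − 5.22° = 0.49°

At s = jω = j468:
zero (s+250): 250 + j468 → |·| = √(250²+468²) = √281524 ≈ 530.59, ∠ = arctan(468/250) ≈ 61.89°
quadratic: (j468)² + 144·j468 + 40000 = -179024 + j67392 → |·| ≈ 1.9129e+05, ∠ ≈ 159.37°
|H| = 40000 · 530.59 / 1.9129e+05 ≈ 110.95
Gain = 20 log₁₀(110.95) ≈ 40.90 dB
∠H = 61.89° − 159.37° = -97.48°

ω = 25: 48.1 dB, 0.5°; ω = 468: 40.9 dB, -97.5°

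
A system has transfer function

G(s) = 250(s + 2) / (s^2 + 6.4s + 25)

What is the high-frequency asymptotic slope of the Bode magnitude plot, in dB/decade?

Each pole contributes −20 dB/decade at high frequency; each zero contributes +20 dB/decade.
Net: 1 zero(s) − 2 pole(s) → -20 dB/decade.

-20 dB/decade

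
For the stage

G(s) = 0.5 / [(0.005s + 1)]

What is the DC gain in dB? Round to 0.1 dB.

-6.0 dB

G(0) = 0.5 · 1 / 1 = 0.5
20 log₁₀(0.5) ≈ -6.02 dB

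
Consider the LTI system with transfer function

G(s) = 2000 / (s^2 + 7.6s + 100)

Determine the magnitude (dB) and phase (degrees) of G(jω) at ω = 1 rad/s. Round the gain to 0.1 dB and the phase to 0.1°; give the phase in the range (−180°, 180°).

26.1 dB, -4.4°

At s = jω = j1:
quadratic: (j1)² + 7.6·j1 + 100 = 99 + j7.6 → |·| ≈ 99.291, ∠ ≈ 4.39°
|G| = 2000 / 99.291 ≈ 20.143
Gain = 20 log₁₀(20.143) ≈ 26.08 dB
∠G = 0.00° − 4.39° = -4.39°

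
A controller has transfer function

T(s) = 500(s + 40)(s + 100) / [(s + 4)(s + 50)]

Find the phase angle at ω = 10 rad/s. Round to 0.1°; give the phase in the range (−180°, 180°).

At s = jω = j10:
zero (s+40): 40 + j10 → |·| = √(40²+10²) = √1700 ≈ 41.231, ∠ = arctan(10/40) ≈ 14.04°
zero (s+100): 100 + j10 → |·| = √(100²+10²) = √10100 ≈ 100.5, ∠ = arctan(10/100) ≈ 5.71°
pole (s+4): 4 + j10 → |·| = √(4²+10²) = √116 ≈ 10.77, ∠ = arctan(10/4) ≈ 68.20°
pole (s+50): 50 + j10 → |·| = √(50²+10²) = √2600 ≈ 50.99, ∠ = arctan(10/50) ≈ 11.31°
∠T = 19.75° − 79.51° = -59.76°

-59.8°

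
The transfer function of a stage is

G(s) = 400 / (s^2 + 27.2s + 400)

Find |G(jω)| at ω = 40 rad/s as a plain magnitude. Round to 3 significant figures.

0.247

At s = jω = j40:
quadratic: (j40)² + 27.2·j40 + 400 = -1200 + j1088 → |·| ≈ 1619.8, ∠ ≈ 137.80°
|G| = 400 / 1619.8 ≈ 0.24694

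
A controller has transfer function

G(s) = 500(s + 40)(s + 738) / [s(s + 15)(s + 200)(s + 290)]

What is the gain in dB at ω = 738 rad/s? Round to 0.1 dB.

At s = jω = j738:
zero (s+40): 40 + j738 → |·| = √(40²+738²) = √546244 ≈ 739.08, ∠ = arctan(738/40) ≈ 86.90°
zero (s+738): 738 + j738 → |·| = √(738²+738²) = √1089288 ≈ 1043.7, ∠ = arctan(738/738) ≈ 45.00°
pole (s+15): 15 + j738 → |·| = √(15²+738²) = √544869 ≈ 738.15, ∠ = arctan(738/15) ≈ 88.84°
pole (s+200): 200 + j738 → |·| = √(200²+738²) = √584644 ≈ 764.62, ∠ = arctan(738/200) ≈ 74.84°
pole (s+290): 290 + j738 → |·| = √(290²+738²) = √628744 ≈ 792.93, ∠ = arctan(738/290) ≈ 68.55°
pole at origin: |s| = 738, ∠ = 90.00° (in denominator)
|G| = 500 · 7.7138e+05 / 3.3028e+11 ≈ 0.0011678
Gain = 20 log₁₀(0.0011678) ≈ -58.65 dB

-58.7 dB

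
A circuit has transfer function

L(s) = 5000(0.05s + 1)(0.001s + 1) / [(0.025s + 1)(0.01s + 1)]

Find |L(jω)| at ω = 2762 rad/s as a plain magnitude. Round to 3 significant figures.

At ω = 2762 rad/s:
zero (1 + j2762·0.05) = 1 + j138.1 → |·| ≈ 138.1, ∠ ≈ 89.59°
zero (1 + j2762·0.001) = 1 + j2.762 → |·| ≈ 2.9375, ∠ ≈ 70.10°
pole (1 + j2762·0.025) = 1 + j69.05 → |·| ≈ 69.057, ∠ ≈ 89.17°
pole (1 + j2762·0.01) = 1 + j27.62 → |·| ≈ 27.638, ∠ ≈ 87.93°
|L| = 5000 · 138.1 · 2.9375 / (69.057 · 27.638) ≈ 1062.7

1.06e+03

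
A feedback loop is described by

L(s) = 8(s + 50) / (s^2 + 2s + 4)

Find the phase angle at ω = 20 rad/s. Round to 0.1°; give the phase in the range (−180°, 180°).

-152.4°

At s = jω = j20:
zero (s+50): 50 + j20 → |·| = √(50²+20²) = √2900 ≈ 53.852, ∠ = arctan(20/50) ≈ 21.80°
quadratic: (j20)² + 2·j20 + 4 = -396 + j40 → |·| ≈ 398.02, ∠ ≈ 174.23°
∠L = 21.80° − 174.23° = -152.43°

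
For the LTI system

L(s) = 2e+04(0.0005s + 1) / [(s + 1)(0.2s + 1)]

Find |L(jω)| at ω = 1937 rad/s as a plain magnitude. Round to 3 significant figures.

0.0371

At ω = 1937 rad/s:
zero (1 + j1937·0.0005) = 1 + j0.9685 → |·| ≈ 1.3921, ∠ ≈ 44.08°
pole (1 + j1937·1) = 1 + j1937 → |·| ≈ 1937, ∠ ≈ 89.97°
pole (1 + j1937·0.2) = 1 + j387.4 → |·| ≈ 387.4, ∠ ≈ 89.85°
|L| = 2e+04 · 1.3921 / (1937 · 387.4) ≈ 0.037103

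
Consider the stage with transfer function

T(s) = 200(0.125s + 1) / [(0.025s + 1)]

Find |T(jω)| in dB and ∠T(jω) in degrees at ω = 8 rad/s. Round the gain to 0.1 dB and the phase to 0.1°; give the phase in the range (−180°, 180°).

At ω = 8 rad/s:
zero (1 + j8·0.125) = 1 + j1 → |·| ≈ 1.4142, ∠ ≈ 45.00°
pole (1 + j8·0.025) = 1 + j0.2 → |·| ≈ 1.0198, ∠ ≈ 11.31°
|T| = 200 · 1.4142 / (1.0198) ≈ 277.35
Gain = 20 log₁₀(277.35) ≈ 48.86 dB
∠T = (45.00°) − (11.31°) = 33.69°

48.9 dB, 33.7°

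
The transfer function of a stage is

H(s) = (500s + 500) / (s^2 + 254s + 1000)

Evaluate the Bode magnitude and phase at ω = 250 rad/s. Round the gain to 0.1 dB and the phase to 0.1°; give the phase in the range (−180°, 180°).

3.0 dB, -44.3°

Substitute s = j250:
Numerator: 500(j250) + 500 = 500 + j125000
Denominator: (j250)^2 + 254(j250) + 1000 = -61500 + j63500
|N| = √(500² + 125000²) ≈ 1.25e+05, ∠N ≈ 89.77°
|D| = √(61500² + 63500²) ≈ 88400, ∠D ≈ 134.08°
|H| = 1.25e+05 / 88400 ≈ 1.414
Gain = 20 log₁₀(1.414) ≈ 3.01 dB
∠H = 89.77° − 134.08° = -44.31°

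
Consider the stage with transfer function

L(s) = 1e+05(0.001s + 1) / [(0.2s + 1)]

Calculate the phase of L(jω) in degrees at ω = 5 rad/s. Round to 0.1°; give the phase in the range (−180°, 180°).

At ω = 5 rad/s:
zero (1 + j5·0.001) = 1 + j0.005 → |·| ≈ 1, ∠ ≈ 0.29°
pole (1 + j5·0.2) = 1 + j1 → |·| ≈ 1.4142, ∠ ≈ 45.00°
∠L = (0.29°) − (45.00°) = -44.71°

-44.7°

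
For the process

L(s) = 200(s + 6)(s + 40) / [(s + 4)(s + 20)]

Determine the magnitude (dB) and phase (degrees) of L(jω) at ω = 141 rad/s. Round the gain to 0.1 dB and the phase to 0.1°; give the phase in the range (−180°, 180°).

46.3 dB, -8.6°

At s = jω = j141:
zero (s+6): 6 + j141 → |·| = √(6²+141²) = √19917 ≈ 141.13, ∠ = arctan(141/6) ≈ 87.56°
zero (s+40): 40 + j141 → |·| = √(40²+141²) = √21481 ≈ 146.56, ∠ = arctan(141/40) ≈ 74.16°
pole (s+4): 4 + j141 → |·| = √(4²+141²) = √19897 ≈ 141.06, ∠ = arctan(141/4) ≈ 88.38°
pole (s+20): 20 + j141 → |·| = √(20²+141²) = √20281 ≈ 142.41, ∠ = arctan(141/20) ≈ 81.93°
|L| = 200 · 20684 / 20088 ≈ 205.93
Gain = 20 log₁₀(205.93) ≈ 46.27 dB
∠L = 161.72° − 170.31° = -8.59°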